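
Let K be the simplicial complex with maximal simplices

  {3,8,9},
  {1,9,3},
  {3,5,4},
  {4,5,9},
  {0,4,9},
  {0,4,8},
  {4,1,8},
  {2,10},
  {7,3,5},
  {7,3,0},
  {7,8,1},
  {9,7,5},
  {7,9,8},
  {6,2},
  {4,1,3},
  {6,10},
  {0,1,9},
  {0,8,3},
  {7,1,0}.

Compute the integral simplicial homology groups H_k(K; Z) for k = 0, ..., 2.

H_0 ≅ Z^2,  H_1 ≅ Z^3,  H_2 ≅ Z.

Fix the vertex order 0 < 1 < 2 < 3 < 4 < 5 < 6 < 7 < 8 < 9 < 10 and write every simplex with vertices in increasing order. Then dim K = 2 and the simplices of K are:

  0-simplices (11): [0], [1], [2], [3], [4], [5], [6], [7], [8], [9], [10]
  1-simplices (27): (27 of them)
  2-simplices (16): [0,1,7], [0,1,9], [0,3,7], [0,3,8], [0,4,8], [0,4,9], [1,3,4], [1,3,9], [1,4,8], [1,7,8], [3,4,5], [3,5,7], [3,8,9], [4,5,9], [5,7,9], [7,8,9]

giving chain groups C_0 ≅ Z^11, C_1 ≅ Z^27, C_2 ≅ Z^16.

∂_1: C_1 → C_0 is given by ∂[p,q] = [q] − [p].
The resulting 11×27 matrix has rank 9, and its Smith normal form has invariant factors (1,1,1,1,1,1,1,1,1).

∂_2: C_2 → C_1 maps a triangle to the signed sum of its edges. For instance
  ∂[3,8,9] = [8,9] − [3,9] + [3,8],
  ∂[1,7,8] = [7,8] − [1,8] + [1,7].
As a 27×16 matrix over Z this has rank 15, with invariant factors (1,1,1,1,1,1,1,1,1,1,1,1,1,1,1).

Computing H_k = (kernel of ∂_k) / (image of ∂_{k+1}):

  H_0: rank C_0 − rank ∂_1 = 11 − 9 = 2, and the invariant factors of ∂_1 are all 1, so H_0 = Z^2.
  H_1: rank ker ∂_1 − rank ∂_2 = (27 − 9) − 15 = 3, and the invariant factors of ∂_2 are all 1, so H_1 = Z^3.
  H_2: rank ker ∂_2 − rank ∂_3 = (16 − 15) − 0 = 1, and there is no ∂_3, so H_2 = Z.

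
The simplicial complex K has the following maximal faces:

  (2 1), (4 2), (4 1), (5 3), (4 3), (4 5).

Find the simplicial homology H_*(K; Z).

Order the vertices as 1 < 2 < 3 < 4 < 5. Listing each simplex with vertices in this order, K has dimension 1 with simplices:

  0-simplices (5): [1], [2], [3], [4], [5]
  1-simplices (6): [1,2], [1,4], [2,4], [3,4], [3,5], [4,5]

so the chain groups are C_0 ≅ Z^5, C_1 ≅ Z^6.

∂_1: C_1 → C_0 maps an edge to its endpoints' difference, ∂[p,q] = q − p. For instance
  ∂[3,4] = [4] − [3].
The resulting 5×6 matrix has rank 4, and its Smith normal form has invariant factors (1,1,1,1).

From H_k ≅ ker(∂_k) / im(∂_{k+1}) we obtain:

  H_0: rank C_0 − rank ∂_1 = 5 − 4 = 1, and the invariant factors of ∂_1 are all 1, so H_0 ≅ Z.
  H_1: rank ker ∂_1 − rank ∂_2 = (6 − 4) − 0 = 2, and there is no ∂_2, so H_1 ≅ Z^2.

As a check, the Euler characteristic is 5 − 6 = -1, which agrees with 1 − 2 = -1.
(K is a triangulation of a wedge of 2 circles.)

H_0 = Z,  H_1 = Z^2.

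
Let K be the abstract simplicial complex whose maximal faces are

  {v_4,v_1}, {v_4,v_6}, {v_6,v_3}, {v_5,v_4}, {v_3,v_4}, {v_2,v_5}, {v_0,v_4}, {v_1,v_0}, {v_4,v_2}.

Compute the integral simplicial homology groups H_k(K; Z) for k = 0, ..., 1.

Take the total order v_0 < v_1 < v_2 < v_3 < v_4 < v_5 < v_6 on the vertex set. Then K (dimension 1) consists of the simplices:

  0-simplices (7): [v_0], [v_1], [v_2], [v_3], [v_4], [v_5], [v_6]
  1-simplices (9): [v_0,v_1], [v_0,v_4], [v_1,v_4], [v_2,v_4], [v_2,v_5], [v_3,v_4], [v_3,v_6], [v_4,v_5], [v_4,v_6]

giving chain groups C_0 ≅ Z^7, C_1 ≅ Z^9.

Boundary ∂_1: C_1 → C_0 is given by ∂[p,q] = [q] − [p].
The resulting 7×9 matrix has rank 6, and its Smith normal form has invariant factors (1,1,1,1,1,1).

Now H_k = ker ∂_k / im ∂_{k+1}, so:

  H_0: rank C_0 − rank ∂_1 = 7 − 6 = 1, and the invariant factors of ∂_1 are all 1, so H_0 ≅ Z.
  H_1: rank ker ∂_1 − rank ∂_2 = (9 − 6) − 0 = 3, and there is no ∂_2, so H_1 ≅ Z^3.

(K is a triangulation of a wedge of 3 circles.)

H_0 ≅ Z,  H_1 ≅ Z^3.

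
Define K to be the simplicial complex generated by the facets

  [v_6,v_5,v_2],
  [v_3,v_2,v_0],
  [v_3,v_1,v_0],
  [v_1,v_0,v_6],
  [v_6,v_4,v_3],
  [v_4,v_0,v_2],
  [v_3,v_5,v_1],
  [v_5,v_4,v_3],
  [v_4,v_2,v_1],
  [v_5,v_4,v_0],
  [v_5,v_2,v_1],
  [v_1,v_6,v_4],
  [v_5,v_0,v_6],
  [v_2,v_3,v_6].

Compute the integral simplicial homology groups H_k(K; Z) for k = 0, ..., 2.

H_0 ≅ Z,  H_1 ≅ Z^2,  H_2 ≅ Z.

K has 7 vertices, 21 edges, 14 triangles.
rank ∂_0 = 0, rank ∂_1 = 6 ⇒ b_0 = 7 − 0 − 6 = 1; all invariant factors of ∂_1 are 1 so no torsion. So H_0 ≅ Z.
rank ∂_1 = 6, rank ∂_2 = 13 ⇒ b_1 = 21 − 6 − 13 = 2; all invariant factors of ∂_2 are 1 so no torsion. So H_1 ≅ Z^2.
rank ∂_2 = 13, rank ∂_3 = 0 ⇒ b_2 = 14 − 13 − 0 = 1. So H_2 ≅ Z.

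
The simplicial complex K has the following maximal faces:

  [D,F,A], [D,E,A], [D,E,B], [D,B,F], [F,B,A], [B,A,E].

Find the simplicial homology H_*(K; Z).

We work with the vertex ordering A < B < D < E < F. The simplices of K, each written with vertices in increasing order, are:

  0-simplices (5): A, B, D, E, F
  1-simplices (9): AB, AD, AE, AF, BD, BE, BF, DE, DF
  2-simplices (6): ABE, ABF, ADE, ADF, BDE, BDF

giving chain groups C_0 ≅ Z^5, C_1 ≅ Z^9, C_2 ≅ Z^6.

∂_1: C_1 → C_0 maps an edge to its endpoints' difference, ∂[p,q] = q − p. For instance
  ∂BF = F − B.
The 5×9 boundary matrix has rank 4 and Smith normal form diag(1,1,1,1).

Boundary ∂_2: C_2 → C_1 acts by ∂[p,q,r] = [q,r] − [p,r] + [p,q]. For instance
  ∂ABF = BF − AF + AB,
  ∂BDF = DF − BF + BD.
The 9×6 boundary matrix has rank 5 and Smith normal form diag(1,1,1,1,1).

Reading off H_k = ker ∂_k / im ∂_{k+1}:

  H_0: rank C_0 − rank ∂_1 = 5 − 4 = 1, and the invariant factors of ∂_1 are all 1, so H_0 = Z.
  H_1: rank ker ∂_1 − rank ∂_2 = (9 − 4) − 5 = 0, and the invariant factors of ∂_2 are all 1, so H_1 = 0.
  H_2: rank ker ∂_2 − rank ∂_3 = (6 − 5) − 0 = 1, and there is no ∂_3, so H_2 = Z.

(K is a triangulation of the 2-sphere S^2.)

H_0 = Z,  H_1 = 0,  H_2 = Z.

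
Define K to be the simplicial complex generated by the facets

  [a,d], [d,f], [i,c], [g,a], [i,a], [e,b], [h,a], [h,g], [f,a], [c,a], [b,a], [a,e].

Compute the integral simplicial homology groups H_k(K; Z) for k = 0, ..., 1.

H_0 = Z,  H_1 = Z^4.

K has 9 vertices, 12 edges.
rank ∂_0 = 0, rank ∂_1 = 8 ⇒ b_0 = 9 − 0 − 8 = 1; all invariant factors of ∂_1 are 1 so no torsion. So H_0 = Z.
rank ∂_1 = 8, rank ∂_2 = 0 ⇒ b_1 = 12 − 8 − 0 = 4. So H_1 = Z^4.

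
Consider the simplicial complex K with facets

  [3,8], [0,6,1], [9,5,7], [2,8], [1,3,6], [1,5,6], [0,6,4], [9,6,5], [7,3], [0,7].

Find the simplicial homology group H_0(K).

We work with the vertex ordering 0 < 1 < 2 < 3 < 4 < 5 < 6 < 7 < 8 < 9. The simplices of K, each written with vertices in increasing order, are:

  0-simplices (10): [0], [1], [2], [3], [4], [5], [6], [7], [8], [9]
  1-simplices (17): [0,1], [0,4], [0,6], [0,7], [1,3], [1,5], [1,6], [2,8], [3,6], [3,7], [3,8], [4,6], [5,6], [5,7], [5,9], [6,9], [7,9]
  2-simplices (6): [0,1,6], [0,4,6], [1,3,6], [1,5,6], [5,6,9], [5,7,9]

Hence C_0 ≅ Z^10, C_1 ≅ Z^17, C_2 ≅ Z^6.

Boundary ∂_1: C_1 → C_0 maps an edge to its endpoints' difference, ∂[p,q] = q − p.
This gives a 10×17 integer matrix of rank 9; reducing to Smith normal form yields diagonal entries (1,1,1,1,1,1,1,1,1).

Boundary ∂_2: C_2 → C_1 acts by ∂[p,q,r] = [q,r] − [p,r] + [p,q]. For instance
  ∂[5,6,9] = [6,9] − [5,9] + [5,6],
  ∂[5,7,9] = [7,9] − [5,9] + [5,7].
The resulting 17×6 matrix has rank 6, and its Smith normal form has invariant factors (1,1,1,1,1,1).

Now H_k = ker ∂_k / im ∂_{k+1}, so:

  H_0: rank C_0 − rank ∂_1 = 10 − 9 = 1, and the invariant factors of ∂_1 are all 1, so H_0 ≅ Z.

H_0 ≅ Z.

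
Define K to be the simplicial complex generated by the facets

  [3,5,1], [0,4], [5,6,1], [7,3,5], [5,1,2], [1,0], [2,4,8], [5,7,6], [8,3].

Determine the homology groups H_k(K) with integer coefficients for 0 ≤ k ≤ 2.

We work with the vertex ordering 0 < 1 < 2 < 3 < 4 < 5 < 6 < 7 < 8. The simplices of K, each written with vertices in increasing order, are:

  0-simplices (9): [0], [1], [2], [3], [4], [5], [6], [7], [8]
  1-simplices (16): [0,1], [0,4], [1,2], [1,3], [1,5], [1,6], [2,4], [2,5], [2,8], [3,5], [3,7], [3,8], [4,8], [5,6], [5,7], [6,7]
  2-simplices (6): [1,2,5], [1,3,5], [1,5,6], [2,4,8], [3,5,7], [5,6,7]

Hence C_0 ≅ Z^9, C_1 ≅ Z^16, C_2 ≅ Z^6.

The boundary map ∂_1: C_1 → C_0 is given by ∂[p,q] = [q] − [p].
The resulting 9×16 matrix has rank 8, and its Smith normal form has invariant factors (1,1,1,1,1,1,1,1).

The boundary map ∂_2: C_2 → C_1 maps a triangle to the signed sum of its edges. For instance
  ∂[1,3,5] = [3,5] − [1,5] + [1,3],
  ∂[1,5,6] = [5,6] − [1,6] + [1,5].
The 16×6 boundary matrix has rank 6 and Smith normal form diag(1,1,1,1,1,1).

Reading off H_k = ker ∂_k / im ∂_{k+1}:

  H_0: rank C_0 − rank ∂_1 = 9 − 8 = 1, and the invariant factors of ∂_1 are all 1, so H_0 ≅ Z.
  H_1: rank ker ∂_1 − rank ∂_2 = (16 − 8) − 6 = 2, and the invariant factors of ∂_2 are all 1, so H_1 ≅ Z^2.
  H_2: rank ker ∂_2 − rank ∂_3 = (6 − 6) − 0 = 0, and there is no ∂_3, so H_2 ≅ 0.

H_0 = Z,  H_1 = Z^2,  H_2 = 0.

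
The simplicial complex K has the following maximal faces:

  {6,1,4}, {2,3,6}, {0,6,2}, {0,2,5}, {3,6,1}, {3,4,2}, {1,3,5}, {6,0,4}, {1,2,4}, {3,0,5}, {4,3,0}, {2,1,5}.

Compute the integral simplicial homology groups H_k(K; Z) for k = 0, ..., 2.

H_0 ≅ Z,  H_1 ≅ Z/2,  H_2 = 0.

We work with the vertex ordering 0 < 1 < 2 < 3 < 4 < 5 < 6. The simplices of K, each written with vertices in increasing order, are:

  0-simplices (7): [0], [1], [2], [3], [4], [5], [6]
  1-simplices (18): [0,2], [0,3], [0,4], [0,5], [0,6], [1,2], [1,3], [1,4], [1,5], [1,6], [2,3], [2,4], [2,5], [2,6], [3,4], [3,5], [3,6], [4,6]
  2-simplices (12): [0,2,5], [0,2,6], [0,3,4], [0,3,5], [0,4,6], [1,2,4], [1,2,5], [1,3,5], [1,3,6], [1,4,6], [2,3,4], [2,3,6]

giving chain groups C_0 ≅ Z^7, C_1 ≅ Z^18, C_2 ≅ Z^12.

∂_1: C_1 → C_0 is given by ∂[p,q] = [q] − [p]. For instance
  ∂[0,4] = [4] − [0].
This gives a 7×18 integer matrix of rank 6; reducing to Smith normal form yields diagonal entries (1,1,1,1,1,1).

The boundary map ∂_2: C_2 → C_1 sends each 2-simplex [p,q,r] to [q,r] − [p,r] + [p,q]. For instance
  ∂[0,4,6] = [4,6] − [0,6] + [0,4],
  ∂[1,2,5] = [2,5] − [1,5] + [1,2].
The resulting 18×12 matrix has rank 12, and its Smith normal form has invariant factors (1,1,1,1,1,1,1,1,1,1,1,2).

Computing H_k = (kernel of ∂_k) / (image of ∂_{k+1}):

  H_0: rank C_0 − rank ∂_1 = 7 − 6 = 1, and the invariant factors of ∂_1 are all 1, so H_0 = Z.
  H_1: rank ker ∂_1 − rank ∂_2 = (18 − 6) − 12 = 0, and ∂_2 has invariant factor 2 > 1, so H_1 = Z/2.
  H_2: rank ker ∂_2 − rank ∂_3 = (12 − 12) − 0 = 0, and there is no ∂_3, so H_2 = 0.

As a check, the Euler characteristic is 7 − 18 + 12 = 1, which agrees with 1 − 0 + 0 = 1.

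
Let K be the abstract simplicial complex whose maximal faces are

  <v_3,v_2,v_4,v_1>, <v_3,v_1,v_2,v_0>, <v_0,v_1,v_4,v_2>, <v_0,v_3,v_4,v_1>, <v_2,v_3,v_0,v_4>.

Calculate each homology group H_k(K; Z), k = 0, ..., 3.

Order the vertices as v_0 < v_1 < v_2 < v_3 < v_4. Listing each simplex with vertices in this order, K has dimension 3 with simplices:

  0-simplices (5): [v_0], [v_1], [v_2], [v_3], [v_4]
  1-simplices (10): [v_0,v_1], [v_0,v_2], [v_0,v_3], [v_0,v_4], [v_1,v_2], [v_1,v_3], [v_1,v_4], [v_2,v_3], [v_2,v_4], [v_3,v_4]
  2-simplices (10): [v_0,v_1,v_2], [v_0,v_1,v_3], [v_0,v_1,v_4], [v_0,v_2,v_3], [v_0,v_2,v_4], [v_0,v_3,v_4], [v_1,v_2,v_3], [v_1,v_2,v_4], [v_1,v_3,v_4], [v_2,v_3,v_4]
  3-simplices (5): [v_0,v_1,v_2,v_3], [v_0,v_1,v_2,v_4], [v_0,v_1,v_3,v_4], [v_0,v_2,v_3,v_4], [v_1,v_2,v_3,v_4]

giving chain groups C_0 ≅ Z^5, C_1 ≅ Z^10, C_2 ≅ Z^10, C_3 ≅ Z^5.

Boundary ∂_1: C_1 → C_0 sends each edge [p,q] (with p < q) to q − p.
This gives a 5×10 integer matrix of rank 4; reducing to Smith normal form yields diagonal entries (1,1,1,1).

The boundary map ∂_2: C_2 → C_1 maps a triangle to the signed sum of its edges. For instance
  ∂[v_0,v_1,v_4] = [v_1,v_4] − [v_0,v_4] + [v_0,v_1],
  ∂[v_0,v_1,v_2] = [v_1,v_2] − [v_0,v_2] + [v_0,v_1].
This gives a 10×10 integer matrix of rank 6; reducing to Smith normal form yields diagonal entries (1,1,1,1,1,1).

The boundary map ∂_3: C_3 → C_2 sends each 3-simplex σ to the alternating sum Σ_i (−1)^i (σ with its i-th vertex removed). For instance
  ∂[v_0,v_1,v_3,v_4] = [v_1,v_3,v_4] − [v_0,v_3,v_4] + [v_0,v_1,v_4] − [v_0,v_1,v_3],
  ∂[v_0,v_1,v_2,v_3] = [v_1,v_2,v_3] − [v_0,v_2,v_3] + [v_0,v_1,v_3] − [v_0,v_1,v_2].
This gives a 10×5 integer matrix of rank 4; reducing to Smith normal form yields diagonal entries (1,1,1,1).

Computing H_k = (kernel of ∂_k) / (image of ∂_{k+1}):

  H_0: rank C_0 − rank ∂_1 = 5 − 4 = 1, and the invariant factors of ∂_1 are all 1, so H_0 = Z.
  H_1: rank ker ∂_1 − rank ∂_2 = (10 − 4) − 6 = 0, and the invariant factors of ∂_2 are all 1, so H_1 = 0.
  H_2: rank ker ∂_2 − rank ∂_3 = (10 − 6) − 4 = 0, and the invariant factors of ∂_3 are all 1, so H_2 = 0.
  H_3: rank ker ∂_3 − rank ∂_4 = (5 − 4) − 0 = 1, and there is no ∂_4, so H_3 = Z.

H_0 ≅ Z,  H_1 = 0,  H_2 = 0,  H_3 ≅ Z.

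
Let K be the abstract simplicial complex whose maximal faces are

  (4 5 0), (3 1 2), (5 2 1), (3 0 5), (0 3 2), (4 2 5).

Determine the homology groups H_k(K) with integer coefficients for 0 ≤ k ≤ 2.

K has 6 vertices, 12 edges, 6 triangles.
rank ∂_0 = 0, rank ∂_1 = 5 ⇒ b_0 = 6 − 0 − 5 = 1; all invariant factors of ∂_1 are 1 so no torsion. So H_0 = Z.
rank ∂_1 = 5, rank ∂_2 = 6 ⇒ b_1 = 12 − 5 − 6 = 1; all invariant factors of ∂_2 are 1 so no torsion. So H_1 = Z.
rank ∂_2 = 6, rank ∂_3 = 0 ⇒ b_2 = 6 − 6 − 0 = 0. So H_2 = 0.

H_0 ≅ Z,  H_1 ≅ Z,  H_2 = 0.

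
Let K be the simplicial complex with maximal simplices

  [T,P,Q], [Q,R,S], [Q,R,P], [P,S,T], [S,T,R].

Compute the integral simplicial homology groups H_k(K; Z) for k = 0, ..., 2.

H_0 ≅ Z,  H_1 ≅ Z,  H_2 = 0.

Take the total order P < Q < R < S < T on the vertex set. Then K (dimension 2) consists of the simplices:

  0-simplices (5): P, Q, R, S, T
  1-simplices (10): PQ, PR, PS, PT, QR, QS, QT, RS, RT, ST
  2-simplices (5): PQR, PQT, PST, QRS, RST

so the chain groups are C_0 ≅ Z^5, C_1 ≅ Z^10, C_2 ≅ Z^5.

The boundary map ∂_1: C_1 → C_0 is given by ∂[p,q] = [q] − [p].
The 5×10 boundary matrix has rank 4 and Smith normal form diag(1,1,1,1).

Boundary ∂_2: C_2 → C_1 acts by ∂[p,q,r] = [q,r] − [p,r] + [p,q]. For instance
  ∂RST = ST − RT + RS,
  ∂QRS = RS − QS + QR.
This gives a 10×5 integer matrix of rank 5; reducing to Smith normal form yields diagonal entries (1,1,1,1,1).

Now H_k = ker ∂_k / im ∂_{k+1}, so:

  H_0: rank C_0 − rank ∂_1 = 5 − 4 = 1, and the invariant factors of ∂_1 are all 1, so H_0 ≅ Z.
  H_1: rank ker ∂_1 − rank ∂_2 = (10 − 4) − 5 = 1, and the invariant factors of ∂_2 are all 1, so H_1 ≅ Z.
  H_2: rank ker ∂_2 − rank ∂_3 = (5 − 5) − 0 = 0, and there is no ∂_3, so H_2 ≅ 0.

As a check, the Euler characteristic is 5 − 10 + 5 = 0, which agrees with 1 − 1 + 0 = 0.
(K is a triangulation of the Möbius band.)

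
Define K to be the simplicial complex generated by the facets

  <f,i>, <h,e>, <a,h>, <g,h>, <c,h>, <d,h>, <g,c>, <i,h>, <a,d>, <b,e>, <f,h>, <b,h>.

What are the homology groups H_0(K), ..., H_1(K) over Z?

We work with the vertex ordering a < b < c < d < e < f < g < h < i. The simplices of K, each written with vertices in increasing order, are:

  0-simplices (9): a, b, c, d, e, f, g, h, i
  1-simplices (12): ad, ah, be, bh, cg, ch, dh, eh, fh, fi, gh, hi

giving chain groups C_0 ≅ Z^9, C_1 ≅ Z^12.

The boundary map ∂_1: C_1 → C_0 maps an edge to its endpoints' difference, ∂[p,q] = q − p. For instance
  ∂eh = h − e.
The 9×12 boundary matrix has rank 8 and Smith normal form diag(1,1,1,1,1,1,1,1).

From H_k ≅ ker(∂_k) / im(∂_{k+1}) we obtain:

  H_0: rank C_0 − rank ∂_1 = 9 − 8 = 1, and the invariant factors of ∂_1 are all 1, so H_0 = Z.
  H_1: rank ker ∂_1 − rank ∂_2 = (12 − 8) − 0 = 4, and there is no ∂_2, so H_1 = Z^4.

(K is a triangulation of a wedge of 4 circles.)

H_0 = Z,  H_1 = Z^4.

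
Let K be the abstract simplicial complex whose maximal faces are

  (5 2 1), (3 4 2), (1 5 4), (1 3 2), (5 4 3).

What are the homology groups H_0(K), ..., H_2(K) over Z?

H_0 ≅ Z,  H_1 ≅ Z,  H_2 = 0.

K has 5 vertices, 10 edges, 5 triangles.
rank ∂_0 = 0, rank ∂_1 = 4 ⇒ b_0 = 5 − 0 − 4 = 1; all invariant factors of ∂_1 are 1 so no torsion. So H_0 ≅ Z.
rank ∂_1 = 4, rank ∂_2 = 5 ⇒ b_1 = 10 − 4 − 5 = 1; all invariant factors of ∂_2 are 1 so no torsion. So H_1 ≅ Z.
rank ∂_2 = 5, rank ∂_3 = 0 ⇒ b_2 = 5 − 5 − 0 = 0. So H_2 ≅ 0.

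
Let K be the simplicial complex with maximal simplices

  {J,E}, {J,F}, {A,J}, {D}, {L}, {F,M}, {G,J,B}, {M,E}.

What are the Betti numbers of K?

b_0 = 3, b_1 = 1, b_2 = 0.

Take the total order A < B < D < E < F < G < J < L < M on the vertex set. Then K (dimension 2) consists of the simplices:

  0-simplices (9): A, B, D, E, F, G, J, L, M
  1-simplices (8): AJ, BG, BJ, EJ, EM, FJ, FM, GJ
  2-simplices (1): BGJ

giving chain groups C_0 ≅ Z^9, C_1 ≅ Z^8, C_2 ≅ Z^1.

∂_1: C_1 → C_0 is given by ∂[p,q] = [q] − [p].
The 9×8 boundary matrix has rank 6 and Smith normal form diag(1,1,1,1,1,1).

Boundary ∂_2: C_2 → C_1 maps a triangle to the signed sum of its edges. For instance
  ∂BGJ = GJ − BJ + BG.
The resulting 8×1 matrix has rank 1, and its Smith normal form has invariant factors (1).

Computing H_k = (kernel of ∂_k) / (image of ∂_{k+1}):

  H_0: rank C_0 − rank ∂_1 = 9 − 6 = 3, and the invariant factors of ∂_1 are all 1, so H_0 = Z^3.
  H_1: rank ker ∂_1 − rank ∂_2 = (8 − 6) − 1 = 1, and the invariant factors of ∂_2 are all 1, so H_1 = Z.
  H_2: rank ker ∂_2 − rank ∂_3 = (1 − 1) − 0 = 0, and there is no ∂_3, so H_2 = 0.

As a check, the Euler characteristic is 9 − 8 + 1 = 2, which agrees with 3 − 1 + 0 = 2.

Hence the Betti numbers are b_0 = 3, b_1 = 1, b_2 = 0.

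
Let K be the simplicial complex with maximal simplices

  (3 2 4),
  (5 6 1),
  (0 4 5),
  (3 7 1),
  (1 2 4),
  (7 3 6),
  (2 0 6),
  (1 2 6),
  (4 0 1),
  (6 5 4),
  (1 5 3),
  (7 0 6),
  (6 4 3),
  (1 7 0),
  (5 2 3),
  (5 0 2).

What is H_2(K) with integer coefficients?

H_2 = Z.

Order the vertices as 0 < 1 < 2 < 3 < 4 < 5 < 6 < 7. Listing each simplex with vertices in this order, K has dimension 2 with simplices:

  0-simplices (8): [0], [1], [2], [3], [4], [5], [6], [7]
  1-simplices (24): (24 of them)
  2-simplices (16): [0,1,4], [0,1,7], [0,2,5], [0,2,6], [0,4,5], [0,6,7], [1,2,4], [1,2,6], [1,3,5], [1,3,7], [1,5,6], [2,3,4], [2,3,5], [3,4,6], [3,6,7], [4,5,6]

Hence C_0 ≅ Z^8, C_1 ≅ Z^24, C_2 ≅ Z^16.

The boundary map ∂_1: C_1 → C_0 sends each edge [p,q] (with p < q) to q − p. For instance
  ∂[6,7] = [7] − [6].
The resulting 8×24 matrix has rank 7, and its Smith normal form has invariant factors (1,1,1,1,1,1,1).

∂_2: C_2 → C_1 acts by ∂[p,q,r] = [q,r] − [p,r] + [p,q]. For instance
  ∂[0,2,6] = [2,6] − [0,6] + [0,2],
  ∂[2,3,5] = [3,5] − [2,5] + [2,3].
The 24×16 boundary matrix has rank 15 and Smith normal form diag(1,1,1,1,1,1,1,1,1,1,1,1,1,1,1).

From H_k ≅ ker(∂_k) / im(∂_{k+1}) we obtain:

  H_2: rank ker ∂_2 − rank ∂_3 = (16 − 15) − 0 = 1, and there is no ∂_3, so H_2 ≅ Z.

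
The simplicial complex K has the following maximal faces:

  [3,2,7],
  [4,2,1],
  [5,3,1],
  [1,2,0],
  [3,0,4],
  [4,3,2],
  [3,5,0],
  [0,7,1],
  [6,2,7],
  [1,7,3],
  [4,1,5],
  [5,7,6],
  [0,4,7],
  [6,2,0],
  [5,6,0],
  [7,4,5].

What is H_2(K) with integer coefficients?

We work with the vertex ordering 0 < 1 < 2 < 3 < 4 < 5 < 6 < 7. The simplices of K, each written with vertices in increasing order, are:

  0-simplices (8): [0], [1], [2], [3], [4], [5], [6], [7]
  1-simplices (24): (24 of them)
  2-simplices (16): [0,1,2], [0,1,7], [0,2,6], [0,3,4], [0,3,5], [0,4,7], [0,5,6], [1,2,4], [1,3,5], [1,3,7], [1,4,5], [2,3,4], [2,3,7], [2,6,7], [4,5,7], [5,6,7]

Hence C_0 ≅ Z^8, C_1 ≅ Z^24, C_2 ≅ Z^16.

The boundary map ∂_1: C_1 → C_0 sends each edge [p,q] (with p < q) to q − p.
The 8×24 boundary matrix has rank 7 and Smith normal form diag(1,1,1,1,1,1,1).

The boundary map ∂_2: C_2 → C_1 maps a triangle to the signed sum of its edges. For instance
  ∂[1,3,5] = [3,5] − [1,5] + [1,3],
  ∂[0,4,7] = [4,7] − [0,7] + [0,4].
This gives a 24×16 integer matrix of rank 15; reducing to Smith normal form yields diagonal entries (1,1,1,1,1,1,1,1,1,1,1,1,1,1,1).

Reading off H_k = ker ∂_k / im ∂_{k+1}:

  H_2: rank ker ∂_2 − rank ∂_3 = (16 − 15) − 0 = 1, and there is no ∂_3, so H_2 = Z.

H_2 ≅ Z.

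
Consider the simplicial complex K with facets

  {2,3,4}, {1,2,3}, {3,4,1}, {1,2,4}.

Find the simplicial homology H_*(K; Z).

We work with the vertex ordering 1 < 2 < 3 < 4. The simplices of K, each written with vertices in increasing order, are:

  0-simplices (4): [1], [2], [3], [4]
  1-simplices (6): [1,2], [1,3], [1,4], [2,3], [2,4], [3,4]
  2-simplices (4): [1,2,3], [1,2,4], [1,3,4], [2,3,4]

so the chain groups are C_0 ≅ Z^4, C_1 ≅ Z^6, C_2 ≅ Z^4.

The boundary map ∂_1: C_1 → C_0 is given by ∂[p,q] = [q] − [p]. For instance
  ∂[2,4] = [4] − [2].
This gives a 4×6 integer matrix of rank 3; reducing to Smith normal form yields diagonal entries (1,1,1).

Boundary ∂_2: C_2 → C_1 maps a triangle to the signed sum of its edges. For instance
  ∂[1,2,3] = [2,3] − [1,3] + [1,2],
  ∂[1,3,4] = [3,4] − [1,4] + [1,3].
The 6×4 boundary matrix has rank 3 and Smith normal form diag(1,1,1).

Computing H_k = (kernel of ∂_k) / (image of ∂_{k+1}):

  H_0: rank C_0 − rank ∂_1 = 4 − 3 = 1, and the invariant factors of ∂_1 are all 1, so H_0 = Z.
  H_1: rank ker ∂_1 − rank ∂_2 = (6 − 3) − 3 = 0, and the invariant factors of ∂_2 are all 1, so H_1 = 0.
  H_2: rank ker ∂_2 − rank ∂_3 = (4 − 3) − 0 = 1, and there is no ∂_3, so H_2 = Z.

As a check, the Euler characteristic is 4 − 6 + 4 = 2, which agrees with 1 − 0 + 1 = 2.

H_0 ≅ Z,  H_1 = 0,  H_2 ≅ Z.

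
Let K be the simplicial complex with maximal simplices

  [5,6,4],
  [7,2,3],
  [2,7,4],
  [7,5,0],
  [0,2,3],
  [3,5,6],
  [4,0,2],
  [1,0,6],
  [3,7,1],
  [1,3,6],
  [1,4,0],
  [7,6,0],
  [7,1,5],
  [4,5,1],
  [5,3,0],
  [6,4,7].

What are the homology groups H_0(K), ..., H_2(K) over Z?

H_0 ≅ Z,  H_1 ≅ Z^2,  H_2 ≅ Z.

K has 8 vertices, 24 edges, 16 triangles.
rank ∂_0 = 0, rank ∂_1 = 7 ⇒ b_0 = 8 − 0 − 7 = 1; all invariant factors of ∂_1 are 1 so no torsion. So H_0 ≅ Z.
rank ∂_1 = 7, rank ∂_2 = 15 ⇒ b_1 = 24 − 7 − 15 = 2; all invariant factors of ∂_2 are 1 so no torsion. So H_1 ≅ Z^2.
rank ∂_2 = 15, rank ∂_3 = 0 ⇒ b_2 = 16 − 15 − 0 = 1. So H_2 ≅ Z.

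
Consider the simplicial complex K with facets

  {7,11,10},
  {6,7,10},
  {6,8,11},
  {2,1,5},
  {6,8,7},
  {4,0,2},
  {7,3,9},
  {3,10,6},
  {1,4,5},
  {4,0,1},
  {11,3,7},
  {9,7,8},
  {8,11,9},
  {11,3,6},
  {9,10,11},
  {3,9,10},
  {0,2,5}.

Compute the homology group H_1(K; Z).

H_1 ≅ Z × Z/2.

We work with the vertex ordering 0 < 1 < 2 < 3 < 4 < 5 < 6 < 7 < 8 < 9 < 10 < 11. The simplices of K, each written with vertices in increasing order, are:

  0-simplices (12): [0], [1], [2], [3], [4], [5], [6], [7], [8], [9], [10], [11]
  1-simplices (28): (28 of them)
  2-simplices (17): (17 of them)

giving chain groups C_0 ≅ Z^12, C_1 ≅ Z^28, C_2 ≅ Z^17.

∂_1: C_1 → C_0 is given by ∂[p,q] = [q] − [p].
The 12×28 boundary matrix has rank 10 and Smith normal form diag(1,1,1,1,1,1,1,1,1,1).

The boundary map ∂_2: C_2 → C_1 acts by ∂[p,q,r] = [q,r] − [p,r] + [p,q]. For instance
  ∂[7,10,11] = [10,11] − [7,11] + [7,10],
  ∂[3,7,9] = [7,9] − [3,9] + [3,7].
This gives a 28×17 integer matrix of rank 17; reducing to Smith normal form yields diagonal entries (1,1,1,1,1,1,1,1,1,1,1,1,1,1,1,1,2).

Reading off H_k = ker ∂_k / im ∂_{k+1}:

  H_1: rank ker ∂_1 − rank ∂_2 = (28 − 10) − 17 = 1, and ∂_2 has invariant factor 2 > 1, so H_1 = Z × Z/2.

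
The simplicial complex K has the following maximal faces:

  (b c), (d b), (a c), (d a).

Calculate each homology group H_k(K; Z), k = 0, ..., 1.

H_0 = Z,  H_1 = Z.

Fix the vertex order a < b < c < d and write every simplex with vertices in increasing order. Then dim K = 1 and the simplices of K are:

  0-simplices (4): a, b, c, d
  1-simplices (4): ac, ad, bc, bd

Hence C_0 ≅ Z^4, C_1 ≅ Z^4.

∂_1: C_1 → C_0 maps an edge to its endpoints' difference, ∂[p,q] = q − p. For instance
  ∂bd = d − b.
The resulting 4×4 matrix has rank 3, and its Smith normal form has invariant factors (1,1,1).

Now H_k = ker ∂_k / im ∂_{k+1}, so:

  H_0: rank C_0 − rank ∂_1 = 4 − 3 = 1, and the invariant factors of ∂_1 are all 1, so H_0 ≅ Z.
  H_1: rank ker ∂_1 − rank ∂_2 = (4 − 3) − 0 = 1, and there is no ∂_2, so H_1 ≅ Z.

(K is a triangulation of the circle S^1.)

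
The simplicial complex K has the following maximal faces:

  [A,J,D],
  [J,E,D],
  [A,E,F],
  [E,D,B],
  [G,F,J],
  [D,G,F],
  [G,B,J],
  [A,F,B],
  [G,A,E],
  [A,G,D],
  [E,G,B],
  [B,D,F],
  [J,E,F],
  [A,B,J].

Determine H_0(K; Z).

H_0 = Z.

Fix the vertex order A < B < D < E < F < G < J and write every simplex with vertices in increasing order. Then dim K = 2 and the simplices of K are:

  0-simplices (7): A, B, D, E, F, G, J
  1-simplices (21): AB, AD, AE, AF, AG, AJ, BD, BE, BF, BG, BJ, DE, DF, DG, DJ, EF, EG, EJ, FG, FJ, GJ
  2-simplices (14): ABF, ABJ, ADG, ADJ, AEF, AEG, BDE, BDF, BEG, BGJ, DEJ, DFG, EFJ, FGJ

Hence C_0 ≅ Z^7, C_1 ≅ Z^21, C_2 ≅ Z^14.

∂_1: C_1 → C_0 maps an edge to its endpoints' difference, ∂[p,q] = q − p. For instance
  ∂EJ = J − E.
As a 7×21 matrix over Z this has rank 6, with invariant factors (1,1,1,1,1,1).

Boundary ∂_2: C_2 → C_1 sends each 2-simplex [p,q,r] to [q,r] − [p,r] + [p,q]. For instance
  ∂EFJ = FJ − EJ + EF,
  ∂ADJ = DJ − AJ + AD.
The 21×14 boundary matrix has rank 13 and Smith normal form diag(1,1,1,1,1,1,1,1,1,1,1,1,1).

Now H_k = ker ∂_k / im ∂_{k+1}, so:

  H_0: rank C_0 − rank ∂_1 = 7 − 6 = 1, and the invariant factors of ∂_1 are all 1, so H_0 ≅ Z.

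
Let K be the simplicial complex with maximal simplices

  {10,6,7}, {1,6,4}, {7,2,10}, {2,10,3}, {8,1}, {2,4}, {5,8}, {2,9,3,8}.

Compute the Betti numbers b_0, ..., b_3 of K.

b_0 = 1, b_1 = 2, b_2 = 0, b_3 = 0.

Order the vertices as 1 < 2 < 3 < 4 < 5 < 6 < 7 < 8 < 9 < 10. Listing each simplex with vertices in this order, K has dimension 3 with simplices:

  0-simplices (10): [1], [2], [3], [4], [5], [6], [7], [8], [9], [10]
  1-simplices (18): [1,4], [1,6], [1,8], [2,3], [2,4], [2,7], [2,8], [2,9], [2,10], [3,8], [3,9], [3,10], [4,6], [5,8], [6,7], [6,10], [7,10], [8,9]
  2-simplices (8): [1,4,6], [2,3,8], [2,3,9], [2,3,10], [2,7,10], [2,8,9], [3,8,9], [6,7,10]
  3-simplices (1): [2,3,8,9]

Hence C_0 ≅ Z^10, C_1 ≅ Z^18, C_2 ≅ Z^8, C_3 ≅ Z^1.

∂_1: C_1 → C_0 maps an edge to its endpoints' difference, ∂[p,q] = q − p. For instance
  ∂[4,6] = [6] − [4].
This gives a 10×18 integer matrix of rank 9; reducing to Smith normal form yields diagonal entries (1,1,1,1,1,1,1,1,1).

The boundary map ∂_2: C_2 → C_1 acts by ∂[p,q,r] = [q,r] − [p,r] + [p,q]. For instance
  ∂[6,7,10] = [7,10] − [6,10] + [6,7],
  ∂[2,7,10] = [7,10] − [2,10] + [2,7].
The 18×8 boundary matrix has rank 7 and Smith normal form diag(1,1,1,1,1,1,1).

The boundary map ∂_3: C_3 → C_2 sends each 3-simplex σ to the alternating sum Σ_i (−1)^i (σ with its i-th vertex removed). For instance
  ∂[2,3,8,9] = [3,8,9] − [2,8,9] + [2,3,9] − [2,3,8].
As a 8×1 matrix over Z this has rank 1, with invariant factors (1).

Now H_k = ker ∂_k / im ∂_{k+1}, so:

  H_0: rank C_0 − rank ∂_1 = 10 − 9 = 1, and the invariant factors of ∂_1 are all 1, so H_0 ≅ Z.
  H_1: rank ker ∂_1 − rank ∂_2 = (18 − 9) − 7 = 2, and the invariant factors of ∂_2 are all 1, so H_1 ≅ Z^2.
  H_2: rank ker ∂_2 − rank ∂_3 = (8 − 7) − 1 = 0, and the invariant factors of ∂_3 are all 1, so H_2 ≅ 0.
  H_3: rank ker ∂_3 − rank ∂_4 = (1 − 1) − 0 = 0, and there is no ∂_4, so H_3 ≅ 0.

As a check, the Euler characteristic is 10 − 18 + 8 − 1 = -1, which agrees with 1 − 2 + 0 − 0 = -1.

Hence the Betti numbers are b_0 = 1, b_1 = 2, b_2 = 0, b_3 = 0.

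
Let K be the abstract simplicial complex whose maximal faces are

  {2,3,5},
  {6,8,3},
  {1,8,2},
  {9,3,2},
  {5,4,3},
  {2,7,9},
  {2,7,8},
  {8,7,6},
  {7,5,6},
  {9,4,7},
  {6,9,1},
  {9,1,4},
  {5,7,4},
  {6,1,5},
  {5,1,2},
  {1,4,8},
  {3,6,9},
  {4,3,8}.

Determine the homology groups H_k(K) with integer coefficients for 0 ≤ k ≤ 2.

We work with the vertex ordering 1 < 2 < 3 < 4 < 5 < 6 < 7 < 8 < 9. The simplices of K, each written with vertices in increasing order, are:

  0-simplices (9): [1], [2], [3], [4], [5], [6], [7], [8], [9]
  1-simplices (27): (27 of them)
  2-simplices (18): [1,2,5], [1,2,8], [1,4,8], [1,4,9], [1,5,6], [1,6,9], [2,3,5], [2,3,9], [2,7,8], [2,7,9], [3,4,5], [3,4,8], [3,6,8], [3,6,9], [4,5,7], [4,7,9], [5,6,7], [6,7,8]

so the chain groups are C_0 ≅ Z^9, C_1 ≅ Z^27, C_2 ≅ Z^18.

Boundary ∂_1: C_1 → C_0 is given by ∂[p,q] = [q] − [p]. For instance
  ∂[5,7] = [7] − [5].
The 9×27 boundary matrix has rank 8 and Smith normal form diag(1,1,1,1,1,1,1,1).

Boundary ∂_2: C_2 → C_1 sends each 2-simplex [p,q,r] to [q,r] − [p,r] + [p,q]. For instance
  ∂[2,3,5] = [3,5] − [2,5] + [2,3],
  ∂[1,2,8] = [2,8] − [1,8] + [1,2].
The 27×18 boundary matrix has rank 17 and Smith normal form diag(1,1,1,1,1,1,1,1,1,1,1,1,1,1,1,1,1).

Reading off H_k = ker ∂_k / im ∂_{k+1}:

  H_0: rank C_0 − rank ∂_1 = 9 − 8 = 1, and the invariant factors of ∂_1 are all 1, so H_0 ≅ Z.
  H_1: rank ker ∂_1 − rank ∂_2 = (27 − 8) − 17 = 2, and the invariant factors of ∂_2 are all 1, so H_1 ≅ Z^2.
  H_2: rank ker ∂_2 − rank ∂_3 = (18 − 17) − 0 = 1, and there is no ∂_3, so H_2 ≅ Z.

As a check, the Euler characteristic is 9 − 27 + 18 = 0, which agrees with 1 − 2 + 1 = 0.

H_0 ≅ Z,  H_1 ≅ Z^2,  H_2 ≅ Z.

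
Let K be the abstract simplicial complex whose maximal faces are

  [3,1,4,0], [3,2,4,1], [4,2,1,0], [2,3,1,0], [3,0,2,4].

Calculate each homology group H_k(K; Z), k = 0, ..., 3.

Take the total order 0 < 1 < 2 < 3 < 4 on the vertex set. Then K (dimension 3) consists of the simplices:

  0-simplices (5): [0], [1], [2], [3], [4]
  1-simplices (10): [0,1], [0,2], [0,3], [0,4], [1,2], [1,3], [1,4], [2,3], [2,4], [3,4]
  2-simplices (10): [0,1,2], [0,1,3], [0,1,4], [0,2,3], [0,2,4], [0,3,4], [1,2,3], [1,2,4], [1,3,4], [2,3,4]
  3-simplices (5): [0,1,2,3], [0,1,2,4], [0,1,3,4], [0,2,3,4], [1,2,3,4]

giving chain groups C_0 ≅ Z^5, C_1 ≅ Z^10, C_2 ≅ Z^10, C_3 ≅ Z^5.

∂_1: C_1 → C_0 sends each edge [p,q] (with p < q) to q − p.
As a 5×10 matrix over Z this has rank 4, with invariant factors (1,1,1,1).

Boundary ∂_2: C_2 → C_1 sends each 2-simplex [p,q,r] to [q,r] − [p,r] + [p,q]. For instance
  ∂[0,1,2] = [1,2] − [0,2] + [0,1],
  ∂[1,3,4] = [3,4] − [1,4] + [1,3].
The resulting 10×10 matrix has rank 6, and its Smith normal form has invariant factors (1,1,1,1,1,1).

The boundary map ∂_3: C_3 → C_2 sends each 3-simplex σ to the alternating sum Σ_i (−1)^i (σ with its i-th vertex removed). For instance
  ∂[0,1,2,3] = [1,2,3] − [0,2,3] + [0,1,3] − [0,1,2],
  ∂[0,2,3,4] = [2,3,4] − [0,3,4] + [0,2,4] − [0,2,3].
The resulting 10×5 matrix has rank 4, and its Smith normal form has invariant factors (1,1,1,1).

Now H_k = ker ∂_k / im ∂_{k+1}, so:

  H_0: rank C_0 − rank ∂_1 = 5 − 4 = 1, and the invariant factors of ∂_1 are all 1, so H_0 = Z.
  H_1: rank ker ∂_1 − rank ∂_2 = (10 − 4) − 6 = 0, and the invariant factors of ∂_2 are all 1, so H_1 = 0.
  H_2: rank ker ∂_2 − rank ∂_3 = (10 − 6) − 4 = 0, and the invariant factors of ∂_3 are all 1, so H_2 = 0.
  H_3: rank ker ∂_3 − rank ∂_4 = (5 − 4) − 0 = 1, and there is no ∂_4, so H_3 = Z.

As a check, the Euler characteristic is 5 − 10 + 10 − 5 = 0, which agrees with 1 − 0 + 0 − 1 = 0.
(K is a triangulation of the 3-sphere S^3.)

H_0 = Z,  H_1 = 0,  H_2 = 0,  H_3 = Z.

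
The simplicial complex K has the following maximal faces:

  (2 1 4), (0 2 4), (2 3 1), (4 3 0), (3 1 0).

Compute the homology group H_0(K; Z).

H_0 = Z.

Fix the vertex order 0 < 1 < 2 < 3 < 4 and write every simplex with vertices in increasing order. Then dim K = 2 and the simplices of K are:

  0-simplices (5): [0], [1], [2], [3], [4]
  1-simplices (10): [0,1], [0,2], [0,3], [0,4], [1,2], [1,3], [1,4], [2,3], [2,4], [3,4]
  2-simplices (5): [0,1,3], [0,2,4], [0,3,4], [1,2,3], [1,2,4]

giving chain groups C_0 ≅ Z^5, C_1 ≅ Z^10, C_2 ≅ Z^5.

Boundary ∂_1: C_1 → C_0 is given by ∂[p,q] = [q] − [p].
This gives a 5×10 integer matrix of rank 4; reducing to Smith normal form yields diagonal entries (1,1,1,1).

The boundary map ∂_2: C_2 → C_1 sends each 2-simplex [p,q,r] to [q,r] − [p,r] + [p,q]. For instance
  ∂[1,2,4] = [2,4] − [1,4] + [1,2],
  ∂[0,3,4] = [3,4] − [0,4] + [0,3].
This gives a 10×5 integer matrix of rank 5; reducing to Smith normal form yields diagonal entries (1,1,1,1,1).

Computing H_k = (kernel of ∂_k) / (image of ∂_{k+1}):

  H_0: rank C_0 − rank ∂_1 = 5 − 4 = 1, and the invariant factors of ∂_1 are all 1, so H_0 ≅ Z.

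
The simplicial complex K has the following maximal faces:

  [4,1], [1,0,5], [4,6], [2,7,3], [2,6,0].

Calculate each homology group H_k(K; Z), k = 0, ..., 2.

K has 8 vertices, 11 edges, 3 triangles.
rank ∂_0 = 0, rank ∂_1 = 7 ⇒ b_0 = 8 − 0 − 7 = 1; all invariant factors of ∂_1 are 1 so no torsion. So H_0 ≅ Z.
rank ∂_1 = 7, rank ∂_2 = 3 ⇒ b_1 = 11 − 7 − 3 = 1; all invariant factors of ∂_2 are 1 so no torsion. So H_1 ≅ Z.
rank ∂_2 = 3, rank ∂_3 = 0 ⇒ b_2 = 3 − 3 − 0 = 0. So H_2 ≅ 0.

H_0 = Z,  H_1 = Z,  H_2 = 0.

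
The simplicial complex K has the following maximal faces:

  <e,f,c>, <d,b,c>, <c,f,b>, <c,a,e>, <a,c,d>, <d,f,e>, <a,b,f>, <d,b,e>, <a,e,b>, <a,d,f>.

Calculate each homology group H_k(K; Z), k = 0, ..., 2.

K has 6 vertices, 15 edges, 10 triangles.
rank ∂_0 = 0, rank ∂_1 = 5 ⇒ b_0 = 6 − 0 − 5 = 1; all invariant factors of ∂_1 are 1 so no torsion. So H_0 = Z.
rank ∂_1 = 5, rank ∂_2 = 10 ⇒ b_1 = 15 − 5 − 10 = 0; ∂_2 has invariant factor(s) [2] giving torsion. So H_1 = Z_2.
rank ∂_2 = 10, rank ∂_3 = 0 ⇒ b_2 = 10 − 10 − 0 = 0. So H_2 = 0.

H_0 ≅ Z,  H_1 ≅ Z_2,  H_2 = 0.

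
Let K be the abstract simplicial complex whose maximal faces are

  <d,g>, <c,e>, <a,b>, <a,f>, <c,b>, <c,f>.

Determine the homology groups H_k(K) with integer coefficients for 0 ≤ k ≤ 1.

Order the vertices as a < b < c < d < e < f < g. Listing each simplex with vertices in this order, K has dimension 1 with simplices:

  0-simplices (7): a, b, c, d, e, f, g
  1-simplices (6): ab, af, bc, ce, cf, dg

giving chain groups C_0 ≅ Z^7, C_1 ≅ Z^6.

The boundary map ∂_1: C_1 → C_0 sends each edge [p,q] (with p < q) to q − p.
As a 7×6 matrix over Z this has rank 5, with invariant factors (1,1,1,1,1).

Computing H_k = (kernel of ∂_k) / (image of ∂_{k+1}):

  H_0: rank C_0 − rank ∂_1 = 7 − 5 = 2, and the invariant factors of ∂_1 are all 1, so H_0 = Z^2.
  H_1: rank ker ∂_1 − rank ∂_2 = (6 − 5) − 0 = 1, and there is no ∂_2, so H_1 = Z.

As a check, the Euler characteristic is 7 − 6 = 1, which agrees with 2 − 1 = 1.

H_0 ≅ Z^2,  H_1 ≅ Z.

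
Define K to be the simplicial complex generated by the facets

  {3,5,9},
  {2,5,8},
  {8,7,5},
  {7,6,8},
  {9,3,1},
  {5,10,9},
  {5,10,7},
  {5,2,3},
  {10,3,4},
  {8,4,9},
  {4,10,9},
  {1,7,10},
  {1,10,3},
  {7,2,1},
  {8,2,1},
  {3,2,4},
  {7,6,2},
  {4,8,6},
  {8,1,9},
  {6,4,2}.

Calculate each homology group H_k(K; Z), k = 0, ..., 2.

Take the total order 1 < 2 < 3 < 4 < 5 < 6 < 7 < 8 < 9 < 10 on the vertex set. Then K (dimension 2) consists of the simplices:

  0-simplices (10): [1], [2], [3], [4], [5], [6], [7], [8], [9], [10]
  1-simplices (30): (30 of them)
  2-simplices (20): (20 of them)

so the chain groups are C_0 ≅ Z^10, C_1 ≅ Z^30, C_2 ≅ Z^20.

∂_1: C_1 → C_0 sends each edge [p,q] (with p < q) to q − p. For instance
  ∂[2,7] = [7] − [2].
The resulting 10×30 matrix has rank 9, and its Smith normal form has invariant factors (1,1,1,1,1,1,1,1,1).

The boundary map ∂_2: C_2 → C_1 sends each 2-simplex [p,q,r] to [q,r] − [p,r] + [p,q]. For instance
  ∂[1,3,9] = [3,9] − [1,9] + [1,3],
  ∂[3,4,10] = [4,10] − [3,10] + [3,4].
As a 30×20 matrix over Z this has rank 20, with invariant factors (1,1,1,1,1,1,1,1,1,1,1,1,1,1,1,1,1,1,1,2).

Computing H_k = (kernel of ∂_k) / (image of ∂_{k+1}):

  H_0: rank C_0 − rank ∂_1 = 10 − 9 = 1, and the invariant factors of ∂_1 are all 1, so H_0 ≅ Z.
  H_1: rank ker ∂_1 − rank ∂_2 = (30 − 9) − 20 = 1, and ∂_2 has invariant factor 2 > 1, so H_1 ≅ Z ⊕ Z/2.
  H_2: rank ker ∂_2 − rank ∂_3 = (20 − 20) − 0 = 0, and there is no ∂_3, so H_2 ≅ 0.

H_0 ≅ Z,  H_1 ≅ Z ⊕ Z/2,  H_2 = 0.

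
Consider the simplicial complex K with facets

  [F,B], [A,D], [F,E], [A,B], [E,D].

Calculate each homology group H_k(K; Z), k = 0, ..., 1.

We work with the vertex ordering A < B < D < E < F. The simplices of K, each written with vertices in increasing order, are:

  0-simplices (5): A, B, D, E, F
  1-simplices (5): AB, AD, BF, DE, EF

so the chain groups are C_0 ≅ Z^5, C_1 ≅ Z^5.

The boundary map ∂_1: C_1 → C_0 is given by ∂[p,q] = [q] − [p].
The 5×5 boundary matrix has rank 4 and Smith normal form diag(1,1,1,1).

Computing H_k = (kernel of ∂_k) / (image of ∂_{k+1}):

  H_0: rank C_0 − rank ∂_1 = 5 − 4 = 1, and the invariant factors of ∂_1 are all 1, so H_0 ≅ Z.
  H_1: rank ker ∂_1 − rank ∂_2 = (5 − 4) − 0 = 1, and there is no ∂_2, so H_1 ≅ Z.

As a check, the Euler characteristic is 5 − 5 = 0, which agrees with 1 − 1 = 0.
(K is a triangulation of the circle S^1.)

H_0 ≅ Z,  H_1 ≅ Z.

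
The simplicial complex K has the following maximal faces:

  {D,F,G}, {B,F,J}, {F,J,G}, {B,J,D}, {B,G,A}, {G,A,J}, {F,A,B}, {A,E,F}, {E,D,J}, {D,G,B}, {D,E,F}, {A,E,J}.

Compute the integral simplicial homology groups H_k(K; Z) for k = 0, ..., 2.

Fix the vertex order A < B < D < E < F < G < J and write every simplex with vertices in increasing order. Then dim K = 2 and the simplices of K are:

  0-simplices (7): A, B, D, E, F, G, J
  1-simplices (18): AB, AE, AF, AG, AJ, BD, BF, BG, BJ, DE, DF, DG, DJ, EF, EJ, FG, FJ, GJ
  2-simplices (12): ABF, ABG, AEF, AEJ, AGJ, BDG, BDJ, BFJ, DEF, DEJ, DFG, FGJ

Hence C_0 ≅ Z^7, C_1 ≅ Z^18, C_2 ≅ Z^12.

The boundary map ∂_1: C_1 → C_0 is given by ∂[p,q] = [q] − [p]. For instance
  ∂FG = G − F.
The 7×18 boundary matrix has rank 6 and Smith normal form diag(1,1,1,1,1,1).

Boundary ∂_2: C_2 → C_1 sends each 2-simplex [p,q,r] to [q,r] − [p,r] + [p,q]. For instance
  ∂BDJ = DJ − BJ + BD,
  ∂DEJ = EJ − DJ + DE.
The 18×12 boundary matrix has rank 12 and Smith normal form diag(1,1,1,1,1,1,1,1,1,1,1,2).

Reading off H_k = ker ∂_k / im ∂_{k+1}:

  H_0: rank C_0 − rank ∂_1 = 7 − 6 = 1, and the invariant factors of ∂_1 are all 1, so H_0 ≅ Z.
  H_1: rank ker ∂_1 − rank ∂_2 = (18 − 6) − 12 = 0, and ∂_2 has invariant factor 2 > 1, so H_1 ≅ Z/2.
  H_2: rank ker ∂_2 − rank ∂_3 = (12 − 12) − 0 = 0, and there is no ∂_3, so H_2 ≅ 0.

H_0 ≅ Z,  H_1 ≅ Z/2,  H_2 = 0.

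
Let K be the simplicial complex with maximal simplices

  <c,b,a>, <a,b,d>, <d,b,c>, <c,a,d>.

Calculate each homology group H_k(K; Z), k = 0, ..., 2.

H_0 = Z,  H_1 = 0,  H_2 = Z.

Take the total order a < b < c < d on the vertex set. Then K (dimension 2) consists of the simplices:

  0-simplices (4): a, b, c, d
  1-simplices (6): ab, ac, ad, bc, bd, cd
  2-simplices (4): abc, abd, acd, bcd

Hence C_0 ≅ Z^4, C_1 ≅ Z^6, C_2 ≅ Z^4.

Boundary ∂_1: C_1 → C_0 is given by ∂[p,q] = [q] − [p]. For instance
  ∂ac = c − a.
This gives a 4×6 integer matrix of rank 3; reducing to Smith normal form yields diagonal entries (1,1,1).

The boundary map ∂_2: C_2 → C_1 maps a triangle to the signed sum of its edges. For instance
  ∂abd = bd − ad + ab,
  ∂abc = bc − ac + ab.
As a 6×4 matrix over Z this has rank 3, with invariant factors (1,1,1).

Computing H_k = (kernel of ∂_k) / (image of ∂_{k+1}):

  H_0: rank C_0 − rank ∂_1 = 4 − 3 = 1, and the invariant factors of ∂_1 are all 1, so H_0 = Z.
  H_1: rank ker ∂_1 − rank ∂_2 = (6 − 3) − 3 = 0, and the invariant factors of ∂_2 are all 1, so H_1 = 0.
  H_2: rank ker ∂_2 − rank ∂_3 = (4 − 3) − 0 = 1, and there is no ∂_3, so H_2 = Z.

As a check, the Euler characteristic is 4 − 6 + 4 = 2, which agrees with 1 − 0 + 1 = 2.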